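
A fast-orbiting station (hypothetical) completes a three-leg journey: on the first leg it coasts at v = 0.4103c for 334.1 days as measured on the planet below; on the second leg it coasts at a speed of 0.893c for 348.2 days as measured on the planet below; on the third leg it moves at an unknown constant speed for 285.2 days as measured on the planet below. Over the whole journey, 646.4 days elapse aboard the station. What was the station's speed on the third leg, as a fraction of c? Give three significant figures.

β = 0.761

Leg 1: γ = 1/√(1 − 0.4103²) = 1/√0.8317 = 1.097; τ_1 = 334.1/1.097 = 304.7 days.
Leg 2: γ = 1/√(1 − 0.893²) = 1/√0.2026 = 2.222; τ_2 = 348.2/2.222 = 156.7 days.
Leg 3: speed unknown; τ_3 = 285.2/γ_3.
Total proper time: 304.7 + 156.7 + τ_3 = 646.4, so τ_3 = 646.4 − 461.4 = 185.0 days.
γ_3 = 285.2/185.0 = 1.542; β = √(1 − 1/γ²) = √0.5792.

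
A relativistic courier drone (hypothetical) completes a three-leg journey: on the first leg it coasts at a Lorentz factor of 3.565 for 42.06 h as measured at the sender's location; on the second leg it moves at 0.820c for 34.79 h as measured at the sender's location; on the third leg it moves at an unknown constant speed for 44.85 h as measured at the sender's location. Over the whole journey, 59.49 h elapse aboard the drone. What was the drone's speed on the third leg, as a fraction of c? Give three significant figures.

β = 0.785

Leg 1: γ = 3.565; τ_1 = 42.06/3.565 = 11.80 h.
Leg 2: γ = 1/√(1 − 0.820²) = 1/√0.3276 = 1.747; τ_2 = 34.79/1.747 = 19.91 h.
Leg 3: speed unknown; τ_3 = 44.85/γ_3.
Total proper time: 11.80 + 19.91 + τ_3 = 59.49, so τ_3 = 59.49 − 31.71 = 27.78 h.
γ_3 = 44.85/27.78 = 1.615; β = √(1 − 1/γ²) = √0.6164.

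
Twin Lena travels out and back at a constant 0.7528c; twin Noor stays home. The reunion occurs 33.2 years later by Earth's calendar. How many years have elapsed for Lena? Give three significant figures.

γ = 1/√(1 − 0.7528²) = 1/√0.4333 = 1.519
Lena's clock measures proper time along the trip: τ = Δt/γ = 33.2/1.519 years.

τ = 21.9 years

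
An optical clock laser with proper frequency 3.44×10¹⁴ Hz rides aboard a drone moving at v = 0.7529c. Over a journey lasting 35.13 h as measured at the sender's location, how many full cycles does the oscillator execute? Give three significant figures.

γ = 1/√(1 − 0.7529²) = 1/√0.4331 = 1.519
The oscillator's own cycle count is N = f × τ where τ is the proper time aboard the drone. τ = Δt/γ = 35.13/1.519 = 23.12 h = 8.323×10⁴ s.
N = 3.44×10¹⁴ × 8.323×10⁴ = 2.863×10¹⁹.

N = 2.86×10¹⁹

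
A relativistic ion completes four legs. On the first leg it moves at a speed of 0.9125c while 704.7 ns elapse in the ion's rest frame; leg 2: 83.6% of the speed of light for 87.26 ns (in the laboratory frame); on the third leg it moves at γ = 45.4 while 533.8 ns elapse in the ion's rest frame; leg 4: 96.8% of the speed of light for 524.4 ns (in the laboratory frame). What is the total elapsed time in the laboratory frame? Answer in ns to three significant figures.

Leg 1: γ = 1/√(1 − 0.9125²) = 1/√0.1673 = 2.445; Δt_1 = 2.445 × 704.7 = 1723 ns.
Leg 2: 87.26 ns is already measured in the laboratory frame.
Leg 3: γ = 45.4; Δt_3 = 45.40 × 533.8 = 2.423×10⁴ ns.
Leg 4: 524.4 ns is already measured in the laboratory frame.
Total: 1723 + 87.26 + 2.423×10⁴ + 524.4 ns.

Δt = 2.66×10⁴ ns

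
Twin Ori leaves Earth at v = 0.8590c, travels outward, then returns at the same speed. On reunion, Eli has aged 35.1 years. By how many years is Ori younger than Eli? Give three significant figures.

γ = 1/√(1 − 0.8590²) = 1/√0.2621 = 1.953
Ori's elapsed proper time: τ = 35.1/1.953 = 17.97 years.
Age gap = Δt − τ = 35.1 − 17.97 years.

Δt − τ = 17.1 years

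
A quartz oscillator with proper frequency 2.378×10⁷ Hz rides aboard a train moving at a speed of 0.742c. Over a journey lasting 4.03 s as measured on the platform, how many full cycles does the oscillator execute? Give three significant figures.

γ = 1/√(1 − 0.742²) = 1/√0.4494 = 1.492
The oscillator's own cycle count is N = f × τ where τ is the proper time on the train. τ = Δt/γ = 4.03/1.492 = 2.702 s = 2.702×10⁰ s.
N = 2.378×10⁷ × 2.702×10⁰ = 6.425×10⁷.

N = 6.42×10⁷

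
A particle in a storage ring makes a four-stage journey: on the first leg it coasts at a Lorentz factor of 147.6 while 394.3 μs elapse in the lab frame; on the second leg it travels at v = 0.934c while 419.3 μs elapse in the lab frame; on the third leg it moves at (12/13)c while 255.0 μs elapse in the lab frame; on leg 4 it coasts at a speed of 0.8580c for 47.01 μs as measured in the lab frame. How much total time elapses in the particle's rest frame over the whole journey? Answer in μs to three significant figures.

τ = 275 μs

Leg 1: γ = 147.6; τ_1 = 394.3/147.6 = 2.671 μs.
Leg 2: γ = 1/√(1 − 0.934²) = 1/√0.1276 = 2.799; τ_2 = 419.3/2.799 = 149.8 μs.
Leg 3: γ = 1/√(1 − (12/13)²) = 13/5 = 2.600; τ_3 = 255.0/2.600 = 98.08 μs.
Leg 4: γ = 1/√(1 − 0.8580²) = 1/√0.2638 = 1.947; τ_4 = 47.01/1.947 = 24.15 μs.
Total: 2.671 + 149.8 + 98.08 + 24.15 μs.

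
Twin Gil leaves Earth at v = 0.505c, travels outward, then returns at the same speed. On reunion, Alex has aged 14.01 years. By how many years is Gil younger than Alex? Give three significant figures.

γ = 1/√(1 − 0.505²) = 1/√0.7450 = 1.159
Gil's elapsed proper time: τ = 14.01/1.159 = 12.09 years.
Age gap = Δt − τ = 14.01 − 12.09 years.

Δt − τ = 1.92 years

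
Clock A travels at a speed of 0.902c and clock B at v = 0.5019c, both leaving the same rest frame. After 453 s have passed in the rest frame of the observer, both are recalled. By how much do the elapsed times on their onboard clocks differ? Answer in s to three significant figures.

|τ_A − τ_B| = 196 s

A: γ = 1/√(1 − 0.902²) = 1/√0.1864 = 2.316; τ_A = 453/2.316 = 195.6 s.
B: γ = 1/√(1 − 0.5019²) = 1/√0.7481 = 1.156; τ_B = 453/1.156 = 391.8 s.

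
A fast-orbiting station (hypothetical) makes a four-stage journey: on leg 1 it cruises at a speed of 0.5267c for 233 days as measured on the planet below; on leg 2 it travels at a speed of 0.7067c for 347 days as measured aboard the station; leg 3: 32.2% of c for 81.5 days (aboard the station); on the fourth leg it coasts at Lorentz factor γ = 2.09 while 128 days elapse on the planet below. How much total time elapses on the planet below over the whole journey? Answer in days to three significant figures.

Δt = 938 days

Leg 1: 233 days is already measured on the planet below.
Leg 2: γ = 1/√(1 − 0.7067²) = 1/√0.5006 = 1.413; Δt_2 = 1.413 × 347 = 490.5 days.
Leg 3: β = 0.322; γ = 1/√(1 − 0.322²) = 1/√0.8963 = 1.056; Δt_3 = 1.056 × 81.5 = 86.08 days.
Leg 4: 128 days is already measured on the planet below.
Total: 233.0 + 490.5 + 86.08 + 128.0 days.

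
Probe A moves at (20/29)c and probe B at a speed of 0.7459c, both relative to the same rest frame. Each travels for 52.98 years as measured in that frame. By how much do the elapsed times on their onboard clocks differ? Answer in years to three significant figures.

|τ_A − τ_B| = 3.08 years

A: γ = 1/√(1 − (20/29)²) = 29/21 ≈ 1.381; τ_A = 52.98/1.381 = 38.36 years.
B: γ = 1/√(1 − 0.7459²) = 1/√0.4436 = 1.501; τ_B = 52.98/1.501 = 35.29 years.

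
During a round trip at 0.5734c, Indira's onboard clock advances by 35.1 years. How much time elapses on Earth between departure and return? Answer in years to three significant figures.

Δt = 42.8 years

γ = 1/√(1 − 0.5734²) = 1/√0.6712 = 1.221
Earth-frame duration is the dilated interval: Δt = γτ = 1.221 × 35.1 years.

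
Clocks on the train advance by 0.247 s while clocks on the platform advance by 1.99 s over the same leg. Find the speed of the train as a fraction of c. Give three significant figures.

v = 0.992c

The proper time is measured on the train (both events occur at the train's location); Δt is measured on the platform. γ = Δt/τ = 1.99/0.247 = 8.057.
β = √(1 − 1/γ²) = √(1 − 0.01541) = √0.9846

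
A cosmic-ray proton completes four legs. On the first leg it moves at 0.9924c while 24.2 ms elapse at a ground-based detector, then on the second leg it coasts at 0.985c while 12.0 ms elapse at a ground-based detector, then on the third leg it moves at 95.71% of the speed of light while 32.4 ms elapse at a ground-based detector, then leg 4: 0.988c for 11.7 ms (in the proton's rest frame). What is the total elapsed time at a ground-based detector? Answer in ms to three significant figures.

Δt = 144 ms

Leg 1: 24.2 ms is already measured at a ground-based detector.
Leg 2: 12.0 ms is already measured at a ground-based detector.
Leg 3: 32.4 ms is already measured at a ground-based detector.
Leg 4: γ = 1/√(1 − 0.988²) = 1/√0.02386 = 6.474; Δt_4 = 6.474 × 11.7 = 75.75 ms.
Total: 24.20 + 12.00 + 32.40 + 75.75 ms.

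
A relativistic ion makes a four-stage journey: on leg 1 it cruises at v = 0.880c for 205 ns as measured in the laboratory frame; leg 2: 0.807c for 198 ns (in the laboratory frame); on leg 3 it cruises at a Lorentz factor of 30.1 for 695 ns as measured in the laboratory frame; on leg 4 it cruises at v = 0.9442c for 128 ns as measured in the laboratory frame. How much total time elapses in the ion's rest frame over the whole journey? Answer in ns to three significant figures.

τ = 280 ns

Leg 1: γ = 1/√(1 − 0.880²) = 1/√0.2256 = 2.105; τ_1 = 205/2.105 = 97.37 ns.
Leg 2: γ = 1/√(1 − 0.807²) = 1/√0.3488 = 1.693; τ_2 = 198/1.693 = 116.9 ns.
Leg 3: γ = 30.1; τ_3 = 695/30.10 = 23.09 ns.
Leg 4: γ = 1/√(1 − 0.9442²) = 1/√0.1085 = 3.036; τ_4 = 128/3.036 = 42.16 ns.
Total: 97.37 + 116.9 + 23.09 + 42.16 ns.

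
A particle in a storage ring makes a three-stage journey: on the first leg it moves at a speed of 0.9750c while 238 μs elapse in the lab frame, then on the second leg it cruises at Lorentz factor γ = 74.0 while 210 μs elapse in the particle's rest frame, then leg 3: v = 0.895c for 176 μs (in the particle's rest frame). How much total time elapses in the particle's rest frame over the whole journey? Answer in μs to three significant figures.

τ = 439 μs

Leg 1: γ = 1/√(1 − 0.9750²) = 1/√0.04938 = 4.500; τ_1 = 238/4.500 = 52.88 μs.
Leg 2: 210 μs is already measured in the particle's rest frame.
Leg 3: 176 μs is already measured in the particle's rest frame.
Total: 52.88 + 210.0 + 176.0 μs.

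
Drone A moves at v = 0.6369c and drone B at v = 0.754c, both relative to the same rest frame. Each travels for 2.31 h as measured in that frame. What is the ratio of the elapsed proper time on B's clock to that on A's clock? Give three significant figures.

A: γ = 1/√(1 − 0.6369²) = 1/√0.5944 = 1.297. B: γ = 1/√(1 − 0.754²) = 1/√0.4315 = 1.522.
τ_A/τ_B = γ_B/γ_A = 1.522/1.297 = 1.174, so τ_B/τ_A = 0.8520.

τ_B/τ_A = 0.852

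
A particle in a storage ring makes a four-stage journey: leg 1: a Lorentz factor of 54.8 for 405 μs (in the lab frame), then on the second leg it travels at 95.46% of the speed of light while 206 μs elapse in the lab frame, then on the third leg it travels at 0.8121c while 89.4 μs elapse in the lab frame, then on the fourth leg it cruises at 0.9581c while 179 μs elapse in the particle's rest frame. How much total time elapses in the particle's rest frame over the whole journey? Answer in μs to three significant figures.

Leg 1: γ = 54.8; τ_1 = 405/54.80 = 7.391 μs.
Leg 2: β = 0.9546; γ = 1/√(1 − 0.9546²) = 1/√0.08874 = 3.357; τ_2 = 206/3.357 = 61.37 μs.
Leg 3: γ = 1/√(1 − 0.8121²) = 1/√0.3405 = 1.714; τ_3 = 89.4/1.714 = 52.17 μs.
Leg 4: 179 μs is already measured in the particle's rest frame.
Total: 7.391 + 61.37 + 52.17 + 179.0 μs.

τ = 300 μs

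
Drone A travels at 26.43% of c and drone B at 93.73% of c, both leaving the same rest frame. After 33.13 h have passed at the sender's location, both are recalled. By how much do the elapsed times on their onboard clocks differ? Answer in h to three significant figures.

A: β = 0.2643; γ = 1/√(1 − 0.2643²) = 1/√0.9301 = 1.037; τ_A = 33.13/1.037 = 31.95 h.
B: β = 0.9373; γ = 1/√(1 − 0.9373²) = 1/√0.1215 = 2.869; τ_B = 33.13/2.869 = 11.55 h.

|τ_A − τ_B| = 20.4 h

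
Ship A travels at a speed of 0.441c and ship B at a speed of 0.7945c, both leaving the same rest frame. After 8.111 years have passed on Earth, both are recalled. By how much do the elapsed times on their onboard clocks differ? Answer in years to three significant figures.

A: γ = 1/√(1 − 0.441²) = 1/√0.8055 = 1.114; τ_A = 8.111/1.114 = 7.280 years.
B: γ = 1/√(1 − 0.7945²) = 1/√0.3688 = 1.647; τ_B = 8.111/1.647 = 4.926 years.

|τ_A − τ_B| = 2.35 years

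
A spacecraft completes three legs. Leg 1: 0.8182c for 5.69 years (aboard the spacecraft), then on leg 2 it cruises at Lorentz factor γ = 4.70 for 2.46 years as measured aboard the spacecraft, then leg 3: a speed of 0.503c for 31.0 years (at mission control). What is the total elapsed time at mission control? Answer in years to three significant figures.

Δt = 52.5 years

Leg 1: γ = 1/√(1 − 0.8182²) = 1/√0.3305 = 1.739; Δt_1 = 1.739 × 5.69 = 9.897 years.
Leg 2: γ = 4.70; Δt_2 = 4.700 × 2.46 = 11.56 years.
Leg 3: 31.0 years is already measured at mission control.
Total: 9.897 + 11.56 + 31.00 years.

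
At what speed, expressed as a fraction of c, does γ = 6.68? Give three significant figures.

β = 0.989

β = √(1 − 1/γ²) = √(1 − 1/6.68²) = √(1 − 0.02241) = √0.9776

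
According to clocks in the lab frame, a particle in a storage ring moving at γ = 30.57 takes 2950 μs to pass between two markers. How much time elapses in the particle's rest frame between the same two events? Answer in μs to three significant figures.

γ = 30.57
The interval measured in the lab frame is the dilated one; the clock in the particle's rest frame measures the proper time τ = Δt/γ = 2950/30.57 μs.

τ = 96.5 μs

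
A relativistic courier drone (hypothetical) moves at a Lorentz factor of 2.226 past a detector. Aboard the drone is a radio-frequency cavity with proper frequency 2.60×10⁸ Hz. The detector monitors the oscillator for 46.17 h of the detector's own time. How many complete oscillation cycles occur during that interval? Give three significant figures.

N = 1.94×10¹³

γ = 2.226
During 46.17 h of lab time, the oscillator's proper time advances by τ = Δt/γ = 46.17/2.226 = 20.74 h = 7.467×10⁴ s.
N = f × τ = 2.60×10⁸ × 7.467×10⁴ = 1.941×10¹³.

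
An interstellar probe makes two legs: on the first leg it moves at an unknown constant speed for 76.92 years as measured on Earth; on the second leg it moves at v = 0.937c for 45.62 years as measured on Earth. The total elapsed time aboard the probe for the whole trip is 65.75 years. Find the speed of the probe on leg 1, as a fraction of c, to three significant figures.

Leg 1: speed unknown; τ_1 = 76.92/γ_1.
Leg 2: γ = 1/√(1 − 0.937²) = 1/√0.1220 = 2.863; τ_2 = 45.62/2.863 = 15.94 years.
Total proper time: τ_1 + 15.94 = 65.75, so τ_1 = 65.75 − 15.94 = 49.81 years.
γ_1 = 76.92/49.81 = 1.544; β = √(1 − 1/γ²) = √0.5806.

β = 0.762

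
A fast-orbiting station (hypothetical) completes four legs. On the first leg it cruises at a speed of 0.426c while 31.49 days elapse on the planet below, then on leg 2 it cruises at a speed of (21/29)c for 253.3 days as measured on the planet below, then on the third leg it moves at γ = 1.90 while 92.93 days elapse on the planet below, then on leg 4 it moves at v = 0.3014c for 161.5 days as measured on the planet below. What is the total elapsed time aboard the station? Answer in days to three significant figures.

Leg 1: γ = 1/√(1 − 0.426²) = 1/√0.8185 = 1.105; τ_1 = 31.49/1.105 = 28.49 days.
Leg 2: γ = 1/√(1 − (21/29)²) = 29/20 = 1.450; τ_2 = 253.3/1.450 = 174.7 days.
Leg 3: γ = 1.90; τ_3 = 92.93/1.900 = 48.91 days.
Leg 4: γ = 1/√(1 − 0.3014²) = 1/√0.9092 = 1.049; τ_4 = 161.5/1.049 = 154.0 days.
Total: 28.49 + 174.7 + 48.91 + 154.0 days.

τ = 406 days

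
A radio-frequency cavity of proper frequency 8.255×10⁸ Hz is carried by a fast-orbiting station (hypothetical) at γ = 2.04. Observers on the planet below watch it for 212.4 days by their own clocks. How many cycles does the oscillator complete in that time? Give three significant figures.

N = 7.43×10¹⁵

γ = 2.04
During 212.4 days of lab time, the oscillator's proper time advances by τ = Δt/γ = 212.4/2.040 = 104.1 days = 8.996×10⁶ s.
N = f × τ = 8.255×10⁸ × 8.996×10⁶ = 7.426×10¹⁵.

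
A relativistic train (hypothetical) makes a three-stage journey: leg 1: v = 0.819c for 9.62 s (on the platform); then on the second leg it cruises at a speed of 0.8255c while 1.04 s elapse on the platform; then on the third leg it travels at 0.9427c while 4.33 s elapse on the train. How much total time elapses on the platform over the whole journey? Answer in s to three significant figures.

Δt = 23.6 s

Leg 1: 9.62 s is already measured on the platform.
Leg 2: 1.04 s is already measured on the platform.
Leg 3: γ = 1/√(1 − 0.9427²) = 1/√0.1113 = 2.997; Δt_3 = 2.997 × 4.33 = 12.98 s.
Total: 9.620 + 1.040 + 12.98 s.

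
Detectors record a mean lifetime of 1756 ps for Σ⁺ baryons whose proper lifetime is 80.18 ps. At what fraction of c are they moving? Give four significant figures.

β = 0.9990

γ = Δt/τ₀ = 1756/80.18 = 21.90
β = √(1 − 1/γ²) = √(1 − 0.002085) = √0.9979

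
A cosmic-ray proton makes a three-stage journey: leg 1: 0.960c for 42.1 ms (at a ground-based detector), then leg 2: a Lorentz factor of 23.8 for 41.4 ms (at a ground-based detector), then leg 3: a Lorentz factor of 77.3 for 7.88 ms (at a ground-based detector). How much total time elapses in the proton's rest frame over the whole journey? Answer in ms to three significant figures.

Leg 1: γ = 1/√(1 − 0.960²) = 25/7 ≈ 3.571; τ_1 = 42.1/3.571 = 11.79 ms.
Leg 2: γ = 23.8; τ_2 = 41.4/23.80 = 1.739 ms.
Leg 3: γ = 77.3; τ_3 = 7.88/77.30 = 0.1019 ms.
Total: 11.79 + 1.739 + 0.1019 ms.

τ = 13.6 ms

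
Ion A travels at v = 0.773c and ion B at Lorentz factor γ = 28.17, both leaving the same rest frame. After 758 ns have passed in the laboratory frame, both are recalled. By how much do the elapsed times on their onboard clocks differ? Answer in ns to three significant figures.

|τ_A − τ_B| = 454 ns

A: γ = 1/√(1 − 0.773²) = 1/√0.4025 = 1.576; τ_A = 758/1.576 = 480.9 ns.
B: γ = 28.17; τ_B = 758/28.17 = 26.91 ns.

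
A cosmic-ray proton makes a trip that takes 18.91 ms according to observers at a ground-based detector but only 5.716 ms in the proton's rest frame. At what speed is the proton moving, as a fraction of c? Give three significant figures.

β = 0.953

The proper time is measured in the proton's rest frame (both events occur at the proton's location); Δt is measured at a ground-based detector. γ = Δt/τ = 18.91/5.716 = 3.308.
β = √(1 − 1/γ²) = √(1 − 0.09137) = √0.9086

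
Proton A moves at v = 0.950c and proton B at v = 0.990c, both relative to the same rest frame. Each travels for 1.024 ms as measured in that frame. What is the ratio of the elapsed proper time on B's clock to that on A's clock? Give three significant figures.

A: γ = 1/√(1 − 0.950²) = 1/√0.09750 = 3.203. B: γ = 1/√(1 − 0.990²) = 1/√0.01990 = 7.089.
τ_A/τ_B = γ_B/γ_A = 7.089/3.203 = 2.213, so τ_B/τ_A = 0.4518.

τ_B/τ_A = 0.452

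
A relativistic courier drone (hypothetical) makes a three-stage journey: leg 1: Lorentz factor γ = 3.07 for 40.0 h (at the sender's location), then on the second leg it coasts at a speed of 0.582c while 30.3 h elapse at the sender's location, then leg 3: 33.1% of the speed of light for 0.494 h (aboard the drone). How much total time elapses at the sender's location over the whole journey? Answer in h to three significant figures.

Leg 1: 40.0 h is already measured at the sender's location.
Leg 2: 30.3 h is already measured at the sender's location.
Leg 3: β = 0.331; γ = 1/√(1 − 0.331²) = 1/√0.8904 = 1.060; Δt_3 = 1.060 × 0.494 = 0.5235 h.
Total: 40.00 + 30.30 + 0.5235 h.

Δt = 70.8 h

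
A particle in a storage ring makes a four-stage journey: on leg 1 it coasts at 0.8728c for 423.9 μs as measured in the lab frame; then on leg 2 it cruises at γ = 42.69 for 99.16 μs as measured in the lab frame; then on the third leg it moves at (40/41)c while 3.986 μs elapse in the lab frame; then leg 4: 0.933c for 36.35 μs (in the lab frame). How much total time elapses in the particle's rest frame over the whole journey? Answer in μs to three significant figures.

Leg 1: γ = 1/√(1 − 0.8728²) = 1/√0.2382 = 2.049; τ_1 = 423.9/2.049 = 206.9 μs.
Leg 2: γ = 42.69; τ_2 = 99.16/42.69 = 2.323 μs.
Leg 3: γ = 1/√(1 − (40/41)²) = 41/9 ≈ 4.556; τ_3 = 3.986/4.556 = 0.8750 μs.
Leg 4: γ = 1/√(1 − 0.933²) = 1/√0.1295 = 2.779; τ_4 = 36.35/2.779 = 13.08 μs.
Total: 206.9 + 2.323 + 0.8750 + 13.08 μs.

τ = 223 μs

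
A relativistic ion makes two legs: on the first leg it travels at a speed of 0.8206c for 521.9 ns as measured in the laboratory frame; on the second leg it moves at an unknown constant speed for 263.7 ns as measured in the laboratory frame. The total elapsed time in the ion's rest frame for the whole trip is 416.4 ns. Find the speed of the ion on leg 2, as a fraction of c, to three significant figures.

β = 0.894

Leg 1: γ = 1/√(1 − 0.8206²) = 1/√0.3266 = 1.750; τ_1 = 521.9/1.750 = 298.3 ns.
Leg 2: speed unknown; τ_2 = 263.7/γ_2.
Total proper time: 298.3 + τ_2 = 416.4, so τ_2 = 416.4 − 298.3 = 118.1 ns.
γ_2 = 263.7/118.1 = 2.232; β = √(1 − 1/γ²) = √0.7993.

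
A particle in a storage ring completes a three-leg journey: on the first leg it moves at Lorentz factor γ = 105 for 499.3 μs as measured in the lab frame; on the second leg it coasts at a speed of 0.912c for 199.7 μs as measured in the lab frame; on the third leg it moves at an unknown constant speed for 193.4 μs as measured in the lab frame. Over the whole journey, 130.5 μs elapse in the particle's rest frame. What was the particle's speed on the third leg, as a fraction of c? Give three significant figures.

Leg 1: γ = 105; τ_1 = 499.3/105.0 = 4.755 μs.
Leg 2: γ = 1/√(1 − 0.912²) = 1/√0.1683 = 2.438; τ_2 = 199.7/2.438 = 81.91 μs.
Leg 3: speed unknown; τ_3 = 193.4/γ_3.
Total proper time: 4.755 + 81.91 + τ_3 = 130.5, so τ_3 = 130.5 − 86.67 = 43.83 μs.
γ_3 = 193.4/43.83 = 4.413; β = √(1 − 1/γ²) = √0.9486.

β = 0.974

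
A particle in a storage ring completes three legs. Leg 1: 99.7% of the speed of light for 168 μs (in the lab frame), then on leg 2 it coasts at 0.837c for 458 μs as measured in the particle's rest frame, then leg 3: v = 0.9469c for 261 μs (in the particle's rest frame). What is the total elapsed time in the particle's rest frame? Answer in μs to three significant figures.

Leg 1: β = 0.997; γ = 1/√(1 − 0.997²) = 1/√0.005991 = 12.92; τ_1 = 168/12.92 = 13.00 μs.
Leg 2: 458 μs is already measured in the particle's rest frame.
Leg 3: 261 μs is already measured in the particle's rest frame.
Total: 13.00 + 458.0 + 261.0 μs.

τ = 732 μs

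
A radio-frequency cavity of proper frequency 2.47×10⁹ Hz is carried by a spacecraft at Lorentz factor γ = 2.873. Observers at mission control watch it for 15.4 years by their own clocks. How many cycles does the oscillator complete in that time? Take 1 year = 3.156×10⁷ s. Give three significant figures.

N = 4.18×10¹⁷

γ = 2.873
During 15.4 years of lab time, the oscillator's proper time advances by τ = Δt/γ = 15.4/2.873 = 5.360 years = 1.692×10⁸ s.
N = f × τ = 2.47×10⁹ × 1.692×10⁸ = 4.178×10¹⁷.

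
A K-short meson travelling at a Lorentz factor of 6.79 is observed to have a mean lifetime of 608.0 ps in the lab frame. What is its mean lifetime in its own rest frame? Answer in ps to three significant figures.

γ = 6.79
The lab-frame lifetime is the dilated interval; the proper lifetime is τ₀ = Δt/γ = 608.0/6.790 ps.

τ₀ = 89.5 ps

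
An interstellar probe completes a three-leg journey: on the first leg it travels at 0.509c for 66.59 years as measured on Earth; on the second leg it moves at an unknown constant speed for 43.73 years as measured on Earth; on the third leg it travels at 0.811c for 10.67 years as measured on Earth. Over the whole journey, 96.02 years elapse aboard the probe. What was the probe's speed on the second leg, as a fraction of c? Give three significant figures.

Leg 1: γ = 1/√(1 − 0.509²) = 1/√0.7409 = 1.162; τ_1 = 66.59/1.162 = 57.32 years.
Leg 2: speed unknown; τ_2 = 43.73/γ_2.
Leg 3: γ = 1/√(1 − 0.811²) = 1/√0.3423 = 1.709; τ_3 = 10.67/1.709 = 6.242 years.
Total proper time: 57.32 + τ_2 + 6.242 = 96.02, so τ_2 = 96.02 − 63.56 = 32.46 years.
γ_2 = 43.73/32.46 = 1.347; β = √(1 − 1/γ²) = √0.4490.

β = 0.670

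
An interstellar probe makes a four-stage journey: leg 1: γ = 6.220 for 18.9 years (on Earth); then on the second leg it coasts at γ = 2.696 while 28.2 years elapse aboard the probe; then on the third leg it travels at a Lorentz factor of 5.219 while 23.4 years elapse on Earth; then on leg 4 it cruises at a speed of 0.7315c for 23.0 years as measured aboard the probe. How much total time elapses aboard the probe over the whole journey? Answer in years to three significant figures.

Leg 1: γ = 6.220; τ_1 = 18.9/6.220 = 3.039 years.
Leg 2: 28.2 years is already measured aboard the probe.
Leg 3: γ = 5.219; τ_3 = 23.4/5.219 = 4.484 years.
Leg 4: 23.0 years is already measured aboard the probe.
Total: 3.039 + 28.20 + 4.484 + 23.00 years.

τ = 58.7 years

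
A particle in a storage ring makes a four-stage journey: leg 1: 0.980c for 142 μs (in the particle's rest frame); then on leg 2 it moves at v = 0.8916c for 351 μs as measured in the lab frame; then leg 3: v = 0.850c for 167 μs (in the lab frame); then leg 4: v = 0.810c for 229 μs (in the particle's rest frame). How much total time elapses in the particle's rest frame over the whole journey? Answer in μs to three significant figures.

Leg 1: 142 μs is already measured in the particle's rest frame.
Leg 2: γ = 1/√(1 − 0.8916²) = 1/√0.2050 = 2.208; τ_2 = 351/2.208 = 158.9 μs.
Leg 3: γ = 1/√(1 − 0.850²) = 1/√0.2775 = 1.898; τ_3 = 167/1.898 = 87.97 μs.
Leg 4: 229 μs is already measured in the particle's rest frame.
Total: 142.0 + 158.9 + 87.97 + 229.0 μs.

τ = 618 μs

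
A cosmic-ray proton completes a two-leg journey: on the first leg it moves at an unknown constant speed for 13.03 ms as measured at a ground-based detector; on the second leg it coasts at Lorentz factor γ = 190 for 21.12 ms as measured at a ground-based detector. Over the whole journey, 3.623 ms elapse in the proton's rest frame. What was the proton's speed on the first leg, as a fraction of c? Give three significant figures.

β = 0.963

Leg 1: speed unknown; τ_1 = 13.03/γ_1.
Leg 2: γ = 190; τ_2 = 21.12/190.0 = 0.1112 ms.
Total proper time: τ_1 + 0.1112 = 3.623, so τ_1 = 3.623 − 0.1112 = 3.512 ms.
γ_1 = 13.03/3.512 = 3.710; β = √(1 − 1/γ²) = √0.9274.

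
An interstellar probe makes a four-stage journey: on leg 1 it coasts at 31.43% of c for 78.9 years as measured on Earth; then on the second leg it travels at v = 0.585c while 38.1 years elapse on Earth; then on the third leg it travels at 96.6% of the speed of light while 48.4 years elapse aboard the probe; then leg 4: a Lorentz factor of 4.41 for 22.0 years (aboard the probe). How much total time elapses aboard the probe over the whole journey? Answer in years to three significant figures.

Leg 1: β = 0.3143; γ = 1/√(1 − 0.3143²) = 1/√0.9012 = 1.053; τ_1 = 78.9/1.053 = 74.90 years.
Leg 2: γ = 1/√(1 − 0.585²) = 1/√0.6578 = 1.233; τ_2 = 38.1/1.233 = 30.90 years.
Leg 3: 48.4 years is already measured aboard the probe.
Leg 4: 22.0 years is already measured aboard the probe.
Total: 74.90 + 30.90 + 48.40 + 22.00 years.

τ = 176 years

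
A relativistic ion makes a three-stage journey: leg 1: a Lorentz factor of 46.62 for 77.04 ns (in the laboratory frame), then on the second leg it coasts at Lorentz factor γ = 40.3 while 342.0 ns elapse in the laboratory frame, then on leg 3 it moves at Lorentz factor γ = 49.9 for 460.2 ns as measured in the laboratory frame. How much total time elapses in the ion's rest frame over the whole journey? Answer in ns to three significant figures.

τ = 19.4 ns

Leg 1: γ = 46.62; τ_1 = 77.04/46.62 = 1.653 ns.
Leg 2: γ = 40.3; τ_2 = 342.0/40.30 = 8.486 ns.
Leg 3: γ = 49.9; τ_3 = 460.2/49.90 = 9.222 ns.
Total: 1.653 + 8.486 + 9.222 ns.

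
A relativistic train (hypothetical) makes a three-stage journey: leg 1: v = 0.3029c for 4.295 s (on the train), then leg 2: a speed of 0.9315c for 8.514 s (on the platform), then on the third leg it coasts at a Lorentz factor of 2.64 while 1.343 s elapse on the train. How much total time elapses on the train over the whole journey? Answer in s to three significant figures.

Leg 1: 4.295 s is already measured on the train.
Leg 2: γ = 1/√(1 − 0.9315²) = 1/√0.1323 = 2.749; τ_2 = 8.514/2.749 = 3.097 s.
Leg 3: 1.343 s is already measured on the train.
Total: 4.295 + 3.097 + 1.343 s.

τ = 8.73 s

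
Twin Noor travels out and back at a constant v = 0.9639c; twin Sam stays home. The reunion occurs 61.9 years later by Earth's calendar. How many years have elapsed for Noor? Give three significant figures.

γ = 1/√(1 − 0.9639²) = 1/√0.07090 = 3.756
Noor's clock measures proper time along the trip: τ = Δt/γ = 61.9/3.756 years.

τ = 16.5 years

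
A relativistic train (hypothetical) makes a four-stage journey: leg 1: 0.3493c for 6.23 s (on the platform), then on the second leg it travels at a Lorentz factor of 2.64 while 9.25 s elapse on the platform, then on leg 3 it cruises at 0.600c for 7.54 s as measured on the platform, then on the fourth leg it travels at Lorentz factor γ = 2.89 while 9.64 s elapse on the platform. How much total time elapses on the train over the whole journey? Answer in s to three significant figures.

Leg 1: γ = 1/√(1 − 0.3493²) = 1/√0.8780 = 1.067; τ_1 = 6.23/1.067 = 5.838 s.
Leg 2: γ = 2.64; τ_2 = 9.25/2.640 = 3.504 s.
Leg 3: γ = 1/√(1 − 0.600²) = 5/4 = 1.250; τ_3 = 7.54/1.250 = 6.032 s.
Leg 4: γ = 2.89; τ_4 = 9.64/2.890 = 3.336 s.
Total: 5.838 + 3.504 + 6.032 + 3.336 s.

τ = 18.7 s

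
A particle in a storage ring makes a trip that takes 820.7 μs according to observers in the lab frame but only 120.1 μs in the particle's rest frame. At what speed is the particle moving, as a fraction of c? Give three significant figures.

β = 0.989

The proper time is measured in the particle's rest frame (both events occur at the particle's location); Δt is measured in the lab frame. γ = Δt/τ = 820.7/120.1 = 6.833.
β = √(1 − 1/γ²) = √(1 − 0.02141) = √0.9786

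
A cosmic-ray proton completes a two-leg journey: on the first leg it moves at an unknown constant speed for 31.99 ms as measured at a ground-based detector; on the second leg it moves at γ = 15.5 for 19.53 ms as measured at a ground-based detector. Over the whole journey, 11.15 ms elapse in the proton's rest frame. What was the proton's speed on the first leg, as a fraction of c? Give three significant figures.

β = 0.951

Leg 1: speed unknown; τ_1 = 31.99/γ_1.
Leg 2: γ = 15.5; τ_2 = 19.53/15.50 = 1.260 ms.
Total proper time: τ_1 + 1.260 = 11.15, so τ_1 = 11.15 − 1.260 = 9.890 ms.
γ_1 = 31.99/9.890 = 3.235; β = √(1 − 1/γ²) = √0.9044.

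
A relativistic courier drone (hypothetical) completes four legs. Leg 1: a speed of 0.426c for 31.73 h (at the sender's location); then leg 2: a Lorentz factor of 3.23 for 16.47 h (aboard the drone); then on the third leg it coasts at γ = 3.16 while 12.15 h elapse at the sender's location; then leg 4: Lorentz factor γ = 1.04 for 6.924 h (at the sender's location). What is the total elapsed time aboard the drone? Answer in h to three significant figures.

τ = 55.7 h

Leg 1: γ = 1/√(1 − 0.426²) = 1/√0.8185 = 1.105; τ_1 = 31.73/1.105 = 28.71 h.
Leg 2: 16.47 h is already measured aboard the drone.
Leg 3: γ = 3.16; τ_3 = 12.15/3.160 = 3.845 h.
Leg 4: γ = 1.04; τ_4 = 6.924/1.040 = 6.658 h.
Total: 28.71 + 16.47 + 3.845 + 6.658 h.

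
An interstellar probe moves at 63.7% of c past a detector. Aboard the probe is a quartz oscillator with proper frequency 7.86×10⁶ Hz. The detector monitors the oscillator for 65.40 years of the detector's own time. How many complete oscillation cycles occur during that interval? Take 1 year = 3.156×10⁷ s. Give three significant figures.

β = 0.637; γ = 1/√(1 − 0.637²) = 1/√0.5942 = 1.297
During 65.40 years of lab time, the oscillator's proper time advances by τ = Δt/γ = 65.40/1.297 = 50.41 years = 1.591×10⁹ s.
N = f × τ = 7.86×10⁶ × 1.591×10⁹ = 1.251×10¹⁶.

N = 1.25×10¹⁶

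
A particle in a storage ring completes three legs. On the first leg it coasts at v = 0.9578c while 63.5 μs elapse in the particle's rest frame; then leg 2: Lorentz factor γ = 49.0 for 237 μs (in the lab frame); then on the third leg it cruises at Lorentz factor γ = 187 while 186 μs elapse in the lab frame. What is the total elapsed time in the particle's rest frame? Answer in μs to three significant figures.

τ = 69.3 μs

Leg 1: 63.5 μs is already measured in the particle's rest frame.
Leg 2: γ = 49.0; τ_2 = 237/49.00 = 4.837 μs.
Leg 3: γ = 187; τ_3 = 186/187.0 = 0.9947 μs.
Total: 63.50 + 4.837 + 0.9947 μs.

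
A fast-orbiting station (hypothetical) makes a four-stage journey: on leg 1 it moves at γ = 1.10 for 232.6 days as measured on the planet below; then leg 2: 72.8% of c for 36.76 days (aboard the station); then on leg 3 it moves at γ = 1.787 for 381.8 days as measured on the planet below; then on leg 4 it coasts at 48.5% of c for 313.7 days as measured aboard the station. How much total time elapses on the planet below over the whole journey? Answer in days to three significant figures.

Δt = 1030 days

Leg 1: 232.6 days is already measured on the planet below.
Leg 2: β = 0.728; γ = 1/√(1 − 0.728²) = 1/√0.4700 = 1.459; Δt_2 = 1.459 × 36.76 = 53.62 days.
Leg 3: 381.8 days is already measured on the planet below.
Leg 4: β = 0.485; γ = 1/√(1 − 0.485²) = 1/√0.7648 = 1.143; Δt_4 = 1.143 × 313.7 = 358.7 days.
Total: 232.6 + 53.62 + 381.8 + 358.7 days.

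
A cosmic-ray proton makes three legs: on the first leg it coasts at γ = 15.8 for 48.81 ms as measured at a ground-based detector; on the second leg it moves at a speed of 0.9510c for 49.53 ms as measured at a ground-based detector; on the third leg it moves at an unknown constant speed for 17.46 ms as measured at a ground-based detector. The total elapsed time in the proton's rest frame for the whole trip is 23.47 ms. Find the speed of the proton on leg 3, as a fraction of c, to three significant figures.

β = 0.957

Leg 1: γ = 15.8; τ_1 = 48.81/15.80 = 3.089 ms.
Leg 2: γ = 1/√(1 − 0.9510²) = 1/√0.09560 = 3.234; τ_2 = 49.53/3.234 = 15.31 ms.
Leg 3: speed unknown; τ_3 = 17.46/γ_3.
Total proper time: 3.089 + 15.31 + τ_3 = 23.47, so τ_3 = 23.47 − 18.40 = 5.067 ms.
γ_3 = 17.46/5.067 = 3.446; β = √(1 − 1/γ²) = √0.9158.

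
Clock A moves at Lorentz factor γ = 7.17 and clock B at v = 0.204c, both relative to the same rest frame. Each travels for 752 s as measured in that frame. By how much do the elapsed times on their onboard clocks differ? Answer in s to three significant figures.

|τ_A − τ_B| = 631 s

A: γ = 7.17; τ_A = 752/7.170 = 104.9 s.
B: γ = 1/√(1 − 0.204²) = 1/√0.9584 = 1.021; τ_B = 752/1.021 = 736.2 s.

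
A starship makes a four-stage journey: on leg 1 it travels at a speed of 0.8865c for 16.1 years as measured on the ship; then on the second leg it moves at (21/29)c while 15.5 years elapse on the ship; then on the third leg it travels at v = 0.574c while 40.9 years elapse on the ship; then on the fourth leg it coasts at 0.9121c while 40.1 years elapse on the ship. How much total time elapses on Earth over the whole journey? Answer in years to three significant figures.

Leg 1: γ = 1/√(1 − 0.8865²) = 1/√0.2141 = 2.161; Δt_1 = 2.161 × 16.1 = 34.79 years.
Leg 2: γ = 1/√(1 − (21/29)²) = 29/20 = 1.450; Δt_2 = 1.450 × 15.5 = 22.48 years.
Leg 3: γ = 1/√(1 − 0.574²) = 1/√0.6705 = 1.221; Δt_3 = 1.221 × 40.9 = 49.95 years.
Leg 4: γ = 1/√(1 − 0.9121²) = 1/√0.1681 = 2.439; Δt_4 = 2.439 × 40.1 = 97.81 years.
Total: 34.79 + 22.48 + 49.95 + 97.81 years.

Δt = 205 years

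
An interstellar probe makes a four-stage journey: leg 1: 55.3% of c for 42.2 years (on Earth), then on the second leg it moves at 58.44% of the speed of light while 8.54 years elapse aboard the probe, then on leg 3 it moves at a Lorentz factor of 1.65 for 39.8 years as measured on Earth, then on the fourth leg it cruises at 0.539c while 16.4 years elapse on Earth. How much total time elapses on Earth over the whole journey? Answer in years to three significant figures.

Δt = 109 years

Leg 1: 42.2 years is already measured on Earth.
Leg 2: β = 0.5844; γ = 1/√(1 − 0.5844²) = 1/√0.6585 = 1.232; Δt_2 = 1.232 × 8.54 = 10.52 years.
Leg 3: 39.8 years is already measured on Earth.
Leg 4: 16.4 years is already measured on Earth.
Total: 42.20 + 10.52 + 39.80 + 16.40 years.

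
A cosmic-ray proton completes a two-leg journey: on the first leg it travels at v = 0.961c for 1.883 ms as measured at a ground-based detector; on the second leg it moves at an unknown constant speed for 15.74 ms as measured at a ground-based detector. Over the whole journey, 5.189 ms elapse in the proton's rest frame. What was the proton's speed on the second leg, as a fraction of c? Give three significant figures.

β = 0.955

Leg 1: γ = 1/√(1 − 0.961²) = 1/√0.07648 = 3.616; τ_1 = 1.883/3.616 = 0.5207 ms.
Leg 2: speed unknown; τ_2 = 15.74/γ_2.
Total proper time: 0.5207 + τ_2 = 5.189, so τ_2 = 5.189 − 0.5207 = 4.668 ms.
γ_2 = 15.74/4.668 = 3.372; β = √(1 − 1/γ²) = √0.9120.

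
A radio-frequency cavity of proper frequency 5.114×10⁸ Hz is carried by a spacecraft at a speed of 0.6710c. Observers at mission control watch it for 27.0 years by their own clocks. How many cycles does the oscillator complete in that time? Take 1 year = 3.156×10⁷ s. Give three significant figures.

N = 3.23×10¹⁷

γ = 1/√(1 − 0.6710²) = 1/√0.5498 = 1.349
During 27.0 years of lab time, the oscillator's proper time advances by τ = Δt/γ = 27.0/1.349 = 20.02 years = 6.318×10⁸ s.
N = f × τ = 5.114×10⁸ × 6.318×10⁸ = 3.231×10¹⁷.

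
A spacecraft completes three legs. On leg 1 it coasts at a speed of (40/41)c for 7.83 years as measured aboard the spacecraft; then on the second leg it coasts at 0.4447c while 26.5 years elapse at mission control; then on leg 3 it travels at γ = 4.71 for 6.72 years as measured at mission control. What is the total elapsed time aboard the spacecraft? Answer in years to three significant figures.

Leg 1: 7.83 years is already measured aboard the spacecraft.
Leg 2: γ = 1/√(1 − 0.4447²) = 1/√0.8022 = 1.116; τ_2 = 26.5/1.116 = 23.74 years.
Leg 3: γ = 4.71; τ_3 = 6.72/4.710 = 1.427 years.
Total: 7.830 + 23.74 + 1.427 years.

τ = 33.0 years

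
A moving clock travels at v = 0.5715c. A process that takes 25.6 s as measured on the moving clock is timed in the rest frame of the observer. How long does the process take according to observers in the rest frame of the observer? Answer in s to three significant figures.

γ = 1/√(1 − 0.5715²) = 1/√0.6734 = 1.219
The interval measured on the moving clock is the proper time (both events occur at the same place in that frame); the lab-frame interval is Δt = γτ = 1.219 × 25.6 s.

Δt = 31.2 s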